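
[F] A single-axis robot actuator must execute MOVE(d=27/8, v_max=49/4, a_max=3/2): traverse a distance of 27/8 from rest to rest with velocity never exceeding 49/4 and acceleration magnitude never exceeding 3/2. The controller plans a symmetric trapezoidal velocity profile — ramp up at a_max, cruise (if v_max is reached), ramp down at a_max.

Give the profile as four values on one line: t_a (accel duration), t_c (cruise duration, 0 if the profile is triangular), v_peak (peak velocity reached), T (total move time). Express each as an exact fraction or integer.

vₘ²/aₘ = (49/4)²/(3/2) = 2401/24
27/8 < 2401/24 ⇒ no cruise
v_peak = √(27/8·3/2) = √(81/16) = 9/4
t_a = (9/4)/(3/2) = 3/2; t_c = 0
T = 2·3/2 = 3

t_a=3/2 t_c=0 v_peak=9/4 T=3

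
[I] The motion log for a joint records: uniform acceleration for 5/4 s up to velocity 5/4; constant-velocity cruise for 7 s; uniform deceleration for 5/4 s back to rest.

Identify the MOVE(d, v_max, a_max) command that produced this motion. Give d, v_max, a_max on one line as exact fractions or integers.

d=165/16 v_max=5/4 a_max=1

a_max = (5/4)/(5/4) = 1
d_a = ½·5/4·5/4 = 25/32; d_c = 5/4·7 = 35/4
d = 2·25/32 + 35/4 = 165/16
t_c = 7 > 0 so v_max = 5/4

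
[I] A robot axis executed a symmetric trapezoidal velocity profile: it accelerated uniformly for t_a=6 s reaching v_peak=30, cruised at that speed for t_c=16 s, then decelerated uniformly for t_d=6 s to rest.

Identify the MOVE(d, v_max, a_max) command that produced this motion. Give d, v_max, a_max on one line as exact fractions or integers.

d=660 v_max=30 a_max=5

a_max = 30/6 = 5
d_a = ½·30·6 = 90; d_c = 30·16 = 480
d = 2·90 + 480 = 660
t_c = 16 > 0 so v_max = 30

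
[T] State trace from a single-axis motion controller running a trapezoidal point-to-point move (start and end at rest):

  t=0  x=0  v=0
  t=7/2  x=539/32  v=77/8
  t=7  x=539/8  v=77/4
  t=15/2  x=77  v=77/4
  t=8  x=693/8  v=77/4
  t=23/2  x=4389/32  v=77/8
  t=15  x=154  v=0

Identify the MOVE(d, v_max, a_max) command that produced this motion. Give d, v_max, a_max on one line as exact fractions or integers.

final state: t=15, x=154, v=0 → d = 154
a_max = (77/8−0)/(7/2−0) = 11/4
max v = 77/4 over t∈[7,8] → v_max = 77/4
check: 77/4·(7+1) = 154 ✓

d=154 v_max=77/4 a_max=11/4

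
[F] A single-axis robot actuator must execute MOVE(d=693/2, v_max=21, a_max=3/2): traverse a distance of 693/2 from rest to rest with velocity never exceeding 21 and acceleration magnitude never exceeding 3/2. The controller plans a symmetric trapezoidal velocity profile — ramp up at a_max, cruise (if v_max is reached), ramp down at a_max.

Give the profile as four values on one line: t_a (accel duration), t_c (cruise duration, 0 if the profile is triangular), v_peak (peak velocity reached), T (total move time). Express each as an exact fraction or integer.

t_a=14 t_c=5/2 v_peak=21 T=61/2

(v_max)²/a_max = 21²/(3/2) = 294
693/2 ≥ 294 so v_max reached
t_a = 21/(3/2) = 14; v_peak = 21
d_cruise = 693/2 − 294 = 105/2; t_c = (105/2)/21 = 5/2
T = 2·14 + 5/2 = 61/2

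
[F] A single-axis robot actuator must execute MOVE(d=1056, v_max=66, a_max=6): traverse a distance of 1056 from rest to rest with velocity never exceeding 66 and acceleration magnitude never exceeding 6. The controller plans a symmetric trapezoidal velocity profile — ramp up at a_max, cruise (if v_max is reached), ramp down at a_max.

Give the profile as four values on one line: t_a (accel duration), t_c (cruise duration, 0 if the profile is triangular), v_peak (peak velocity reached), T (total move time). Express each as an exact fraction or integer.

t_a=11 t_c=5 v_peak=66 T=27

(v_max)²/a_max = 66²/6 = 726
1056 ≥ 726 so v_max reached
t_a = 66/6 = 11; v_peak = 66
d_cruise = 1056 − 726 = 330; t_c = 330/66 = 5
T = 2·11 + 5 = 27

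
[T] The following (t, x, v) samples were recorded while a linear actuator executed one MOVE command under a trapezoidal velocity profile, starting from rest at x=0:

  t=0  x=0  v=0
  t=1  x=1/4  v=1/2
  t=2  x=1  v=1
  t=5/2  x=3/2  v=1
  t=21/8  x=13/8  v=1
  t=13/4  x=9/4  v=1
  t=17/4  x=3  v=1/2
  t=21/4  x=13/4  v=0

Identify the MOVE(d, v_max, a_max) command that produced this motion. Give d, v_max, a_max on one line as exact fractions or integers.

d=13/4 v_max=1 a_max=1/2

final state: t=21/4, x=13/4, v=0 → d = 13/4
a_max = (1/2−0)/(1−0) = 1/2
max v = 1 over t∈[2,13/4] → v_max = 1
check: 1·(2+5/4) = 13/4 ✓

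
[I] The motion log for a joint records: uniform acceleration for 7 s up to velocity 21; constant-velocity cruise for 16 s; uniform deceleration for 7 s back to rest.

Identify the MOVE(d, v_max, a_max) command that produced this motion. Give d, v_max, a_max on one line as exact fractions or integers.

d=483 v_max=21 a_max=3

a_max = 21/7 = 3
d_a = ½·21·7 = 147/2; d_c = 21·16 = 336
d = 2·147/2 + 336 = 483
t_c = 16 > 0 so v_max = 21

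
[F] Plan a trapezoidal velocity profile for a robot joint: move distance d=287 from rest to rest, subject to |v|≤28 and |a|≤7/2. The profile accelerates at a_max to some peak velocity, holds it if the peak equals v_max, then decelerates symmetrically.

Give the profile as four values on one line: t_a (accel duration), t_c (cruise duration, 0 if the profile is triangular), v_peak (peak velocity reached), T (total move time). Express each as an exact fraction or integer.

vₘ²/aₘ = 28²/(7/2) = 224
287 ≥ 224 → trapezoidal
t_a = 28/(7/2) = 8; v_peak = 28
d_cruise = 287 − 224 = 63; t_c = 63/28 = 9/4
T = 2·8 + 9/4 = 73/4

t_a=8 t_c=9/4 v_peak=28 T=73/4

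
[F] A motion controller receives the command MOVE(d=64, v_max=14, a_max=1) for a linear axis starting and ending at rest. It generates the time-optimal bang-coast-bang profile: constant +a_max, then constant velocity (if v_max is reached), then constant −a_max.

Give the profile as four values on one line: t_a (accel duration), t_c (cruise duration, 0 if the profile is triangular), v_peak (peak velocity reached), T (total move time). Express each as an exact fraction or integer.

vₘ²/aₘ = 14²/1 = 196
64 < 196 → triangular
v_peak = √(64·1) = √64 = 8
t_a = 8/1 = 8; t_c = 0
T = 2·8 = 16

t_a=8 t_c=0 v_peak=8 T=16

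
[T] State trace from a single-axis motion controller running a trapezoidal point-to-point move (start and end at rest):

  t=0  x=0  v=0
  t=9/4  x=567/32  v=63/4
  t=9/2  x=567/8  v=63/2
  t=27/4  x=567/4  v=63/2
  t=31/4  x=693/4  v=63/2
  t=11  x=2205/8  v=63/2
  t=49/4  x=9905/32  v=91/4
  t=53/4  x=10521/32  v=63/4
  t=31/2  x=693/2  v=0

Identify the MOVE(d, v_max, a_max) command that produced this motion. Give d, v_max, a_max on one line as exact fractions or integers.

d=693/2 v_max=63/2 a_max=7

final state: t=31/2, x=693/2, v=0 → d = 693/2
a_max = (63/4−0)/(9/4−0) = 7
max v = 63/2 over t∈[9/2,11] → v_max = 63/2
check: 63/2·(9/2+13/2) = 693/2 ✓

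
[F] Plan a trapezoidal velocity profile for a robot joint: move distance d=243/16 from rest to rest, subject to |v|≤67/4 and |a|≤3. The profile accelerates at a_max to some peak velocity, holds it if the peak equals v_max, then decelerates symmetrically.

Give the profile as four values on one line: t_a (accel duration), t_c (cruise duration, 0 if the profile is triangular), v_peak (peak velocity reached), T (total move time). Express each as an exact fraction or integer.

t_a=9/4 t_c=0 v_peak=27/4 T=9/2

v_max²/a_max = (67/4)²/3 = 4489/48
243/16 < 4489/48 → triangular
v_peak = √(243/16·3) = √(729/16) = 27/4
t_a = (27/4)/3 = 9/4; t_c = 0
T = 2·9/4 = 9/2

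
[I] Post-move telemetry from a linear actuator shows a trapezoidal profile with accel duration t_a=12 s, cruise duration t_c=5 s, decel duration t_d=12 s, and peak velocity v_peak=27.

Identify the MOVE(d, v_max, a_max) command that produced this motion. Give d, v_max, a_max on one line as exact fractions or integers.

d=459 v_max=27 a_max=9/4

a_max = 27/12 = 9/4
d_a = ½·27·12 = 162; d_c = 27·5 = 135
d = 2·162 + 135 = 459
t_c = 5 > 0 so v_max = 27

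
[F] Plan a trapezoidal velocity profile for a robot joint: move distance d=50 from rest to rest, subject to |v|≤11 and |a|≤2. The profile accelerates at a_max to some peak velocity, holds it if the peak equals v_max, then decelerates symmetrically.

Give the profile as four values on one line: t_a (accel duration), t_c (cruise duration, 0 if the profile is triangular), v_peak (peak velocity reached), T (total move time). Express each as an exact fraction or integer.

(v_max)²/a_max = 11²/2 = 121/2
50 < 121/2 ⇒ no cruise
v_peak = √(50·2) = √100 = 10
t_a = 10/2 = 5; t_c = 0
T = 2·5 = 10

t_a=5 t_c=0 v_peak=10 T=10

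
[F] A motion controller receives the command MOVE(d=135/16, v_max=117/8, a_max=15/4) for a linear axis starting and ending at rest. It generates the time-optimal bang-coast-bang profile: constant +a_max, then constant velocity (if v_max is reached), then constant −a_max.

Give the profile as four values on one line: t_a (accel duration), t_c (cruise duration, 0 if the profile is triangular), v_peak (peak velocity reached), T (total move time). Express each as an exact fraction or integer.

t_a=3/2 t_c=0 v_peak=45/8 T=3

(v_max)²/a_max = (117/8)²/(15/4) = 4563/80
135/16 < 4563/80 so t_c = 0
v_peak = √(135/16·15/4) = √(2025/64) = 45/8
t_a = (45/8)/(15/4) = 3/2; t_c = 0
T = 2·3/2 = 3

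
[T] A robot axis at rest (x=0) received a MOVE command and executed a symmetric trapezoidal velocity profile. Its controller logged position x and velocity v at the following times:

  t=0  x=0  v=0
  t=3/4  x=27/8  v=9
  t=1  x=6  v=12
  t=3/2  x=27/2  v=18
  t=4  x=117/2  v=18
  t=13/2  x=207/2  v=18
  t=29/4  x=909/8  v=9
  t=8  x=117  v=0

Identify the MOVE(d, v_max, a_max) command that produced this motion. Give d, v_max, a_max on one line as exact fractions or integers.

final state: t=8, x=117, v=0 → d = 117
a_max = (9−0)/(3/4−0) = 12
max v = 18 over t∈[3/2,13/2] → v_max = 18
check: 18·(3/2+5) = 117 ✓

d=117 v_max=18 a_max=12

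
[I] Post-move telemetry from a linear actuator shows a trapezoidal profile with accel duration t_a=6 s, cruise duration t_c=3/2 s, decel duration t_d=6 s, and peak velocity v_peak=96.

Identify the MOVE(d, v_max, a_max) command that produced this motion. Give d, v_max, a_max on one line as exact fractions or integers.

d=720 v_max=96 a_max=16

a_max = 96/6 = 16
d_a = ½·96·6 = 288; d_c = 96·3/2 = 144
d = 2·288 + 144 = 720
t_c = 3/2 > 0 so v_max = 96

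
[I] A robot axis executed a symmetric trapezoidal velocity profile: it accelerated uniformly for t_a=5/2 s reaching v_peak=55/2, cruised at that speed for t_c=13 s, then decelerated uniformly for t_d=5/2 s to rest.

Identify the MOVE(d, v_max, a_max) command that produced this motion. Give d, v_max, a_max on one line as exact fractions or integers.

a_max = (55/2)/(5/2) = 11
d_a = ½·55/2·5/2 = 275/8; d_c = 55/2·13 = 715/2
d = 2·275/8 + 715/2 = 1705/4
t_c = 13 > 0 → v_max = v_peak = 55/2

d=1705/4 v_max=55/2 a_max=11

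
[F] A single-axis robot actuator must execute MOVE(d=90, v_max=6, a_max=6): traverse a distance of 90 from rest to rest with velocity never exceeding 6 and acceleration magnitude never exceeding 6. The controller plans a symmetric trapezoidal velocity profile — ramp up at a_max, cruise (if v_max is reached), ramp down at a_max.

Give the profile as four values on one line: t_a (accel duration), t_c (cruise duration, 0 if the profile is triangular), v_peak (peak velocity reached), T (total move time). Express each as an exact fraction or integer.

v_max²/a_max = 6²/6 = 6
90 ≥ 6 → trapezoidal
t_a = 6/6 = 1; v_peak = 6
d_cruise = 90 − 6 = 84; t_c = 84/6 = 14
T = 2·1 + 14 = 16

t_a=1 t_c=14 v_peak=6 T=16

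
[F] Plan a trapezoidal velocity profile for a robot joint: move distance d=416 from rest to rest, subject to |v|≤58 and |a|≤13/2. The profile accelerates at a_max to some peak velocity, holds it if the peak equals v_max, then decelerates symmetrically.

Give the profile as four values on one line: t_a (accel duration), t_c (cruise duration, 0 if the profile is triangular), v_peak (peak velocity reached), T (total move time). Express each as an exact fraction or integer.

t_a=8 t_c=0 v_peak=52 T=16

vₘ²/aₘ = 58²/(13/2) = 6728/13
416 < 6728/13 ⇒ no cruise
v_peak = √(416·13/2) = √2704 = 52
t_a = 52/(13/2) = 8; t_c = 0
T = 2·8 = 16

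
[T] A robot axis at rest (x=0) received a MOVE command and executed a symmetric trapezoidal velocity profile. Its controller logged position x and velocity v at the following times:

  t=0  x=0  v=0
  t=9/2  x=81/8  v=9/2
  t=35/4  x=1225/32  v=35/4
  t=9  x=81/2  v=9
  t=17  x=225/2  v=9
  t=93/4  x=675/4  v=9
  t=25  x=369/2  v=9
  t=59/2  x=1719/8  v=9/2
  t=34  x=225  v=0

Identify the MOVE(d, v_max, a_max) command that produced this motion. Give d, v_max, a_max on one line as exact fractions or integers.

final state: t=34, x=225, v=0 → d = 225
a_max = (9/2−0)/(9/2−0) = 1
max v = 9 over t∈[9,25] → v_max = 9
check: 9·(9+16) = 225 ✓

d=225 v_max=9 a_max=1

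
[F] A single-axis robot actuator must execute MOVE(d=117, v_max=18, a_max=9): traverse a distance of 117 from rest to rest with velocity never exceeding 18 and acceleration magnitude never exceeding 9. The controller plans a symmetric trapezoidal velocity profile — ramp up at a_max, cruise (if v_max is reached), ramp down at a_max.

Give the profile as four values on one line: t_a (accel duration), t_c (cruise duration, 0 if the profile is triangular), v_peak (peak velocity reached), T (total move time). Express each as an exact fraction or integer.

(v_max)²/a_max = 18²/9 = 36
117 ≥ 36 → trapezoidal
t_a = 18/9 = 2; v_peak = 18
d_cruise = 117 − 36 = 81; t_c = 81/18 = 9/2
T = 2·2 + 9/2 = 17/2

t_a=2 t_c=9/2 v_peak=18 T=17/2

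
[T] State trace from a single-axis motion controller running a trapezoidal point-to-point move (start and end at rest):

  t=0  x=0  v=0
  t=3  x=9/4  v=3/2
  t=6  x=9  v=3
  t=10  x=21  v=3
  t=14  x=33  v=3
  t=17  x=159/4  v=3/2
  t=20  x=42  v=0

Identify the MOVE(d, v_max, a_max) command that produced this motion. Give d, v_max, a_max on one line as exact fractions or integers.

final state: t=20, x=42, v=0 → d = 42
a_max = (3/2−0)/(3−0) = 1/2
max v = 3 over t∈[6,14] → v_max = 3
check: 3·(6+8) = 42 ✓

d=42 v_max=3 a_max=1/2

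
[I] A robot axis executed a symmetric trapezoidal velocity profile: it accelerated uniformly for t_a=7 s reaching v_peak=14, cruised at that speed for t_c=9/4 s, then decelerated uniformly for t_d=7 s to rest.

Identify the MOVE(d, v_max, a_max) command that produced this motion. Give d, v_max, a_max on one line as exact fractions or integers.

a_max = 14/7 = 2
d_a = ½·14·7 = 49; d_c = 14·9/4 = 63/2
d = 2·49 + 63/2 = 259/2
t_c = 9/4 > 0 ⇒ limit active, v_max = 14

d=259/2 v_max=14 a_max=2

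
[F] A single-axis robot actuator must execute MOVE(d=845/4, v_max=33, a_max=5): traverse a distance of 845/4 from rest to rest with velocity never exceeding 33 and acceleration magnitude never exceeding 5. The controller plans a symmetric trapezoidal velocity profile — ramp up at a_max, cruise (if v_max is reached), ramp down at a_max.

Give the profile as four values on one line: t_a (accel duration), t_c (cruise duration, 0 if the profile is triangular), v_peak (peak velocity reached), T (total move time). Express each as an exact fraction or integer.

t_a=13/2 t_c=0 v_peak=65/2 T=13

vₘ²/aₘ = 33²/5 = 1089/5
845/4 < 1089/5 so t_c = 0
v_peak = √(845/4·5) = √(4225/4) = 65/2
t_a = (65/2)/5 = 13/2; t_c = 0
T = 2·13/2 = 13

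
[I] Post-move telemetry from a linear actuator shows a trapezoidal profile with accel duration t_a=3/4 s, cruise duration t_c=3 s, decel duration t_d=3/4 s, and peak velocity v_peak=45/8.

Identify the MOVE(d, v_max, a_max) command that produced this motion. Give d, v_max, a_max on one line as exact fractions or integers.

a_max = (45/8)/(3/4) = 15/2
d_a = ½·45/8·3/4 = 135/64; d_c = 45/8·3 = 135/8
d = 2·135/64 + 135/8 = 675/32
t_c = 3 > 0 so v_max = 45/8

d=675/32 v_max=45/8 a_max=15/2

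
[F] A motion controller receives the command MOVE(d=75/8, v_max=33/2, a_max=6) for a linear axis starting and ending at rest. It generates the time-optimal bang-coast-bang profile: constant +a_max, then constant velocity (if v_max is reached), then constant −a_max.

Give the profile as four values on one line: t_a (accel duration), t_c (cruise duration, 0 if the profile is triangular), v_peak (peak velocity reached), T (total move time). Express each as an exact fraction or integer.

v_max²/a_max = (33/2)²/6 = 363/8
75/8 < 363/8 ⇒ no cruise
v_peak = √(75/8·6) = √(225/4) = 15/2
t_a = (15/2)/6 = 5/4; t_c = 0
T = 2·5/4 = 5/2

t_a=5/4 t_c=0 v_peak=15/2 T=5/2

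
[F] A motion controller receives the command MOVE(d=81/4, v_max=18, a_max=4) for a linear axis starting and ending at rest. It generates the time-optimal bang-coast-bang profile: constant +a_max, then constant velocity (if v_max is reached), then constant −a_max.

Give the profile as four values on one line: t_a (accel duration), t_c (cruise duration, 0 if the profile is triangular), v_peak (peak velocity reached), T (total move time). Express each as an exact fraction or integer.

vₘ²/aₘ = 18²/4 = 81
81/4 < 81 ⇒ no cruise
v_peak = √(81/4·4) = √81 = 9
t_a = 9/4; t_c = 0
T = 2·9/4 = 9/2

t_a=9/4 t_c=0 v_peak=9 T=9/2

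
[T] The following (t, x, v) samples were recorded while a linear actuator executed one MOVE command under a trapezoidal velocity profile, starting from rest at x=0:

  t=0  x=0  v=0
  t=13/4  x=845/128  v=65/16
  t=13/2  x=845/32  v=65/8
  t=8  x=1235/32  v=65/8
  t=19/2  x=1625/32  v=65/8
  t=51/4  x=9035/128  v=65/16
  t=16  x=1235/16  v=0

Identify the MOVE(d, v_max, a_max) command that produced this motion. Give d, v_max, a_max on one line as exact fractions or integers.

d=1235/16 v_max=65/8 a_max=5/4

final state: t=16, x=1235/16, v=0 → d = 1235/16
a_max = (65/16−0)/(13/4−0) = 5/4
max v = 65/8 over t∈[13/2,19/2] → v_max = 65/8
check: 65/8·(13/2+3) = 1235/16 ✓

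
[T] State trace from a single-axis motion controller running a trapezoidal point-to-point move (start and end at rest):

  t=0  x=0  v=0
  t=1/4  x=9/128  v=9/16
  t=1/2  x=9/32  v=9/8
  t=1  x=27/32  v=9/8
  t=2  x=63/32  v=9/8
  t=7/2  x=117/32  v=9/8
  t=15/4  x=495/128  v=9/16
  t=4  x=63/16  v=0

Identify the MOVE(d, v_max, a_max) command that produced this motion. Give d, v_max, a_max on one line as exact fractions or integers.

d=63/16 v_max=9/8 a_max=9/4

final state: t=4, x=63/16, v=0 → d = 63/16
a_max = (9/16−0)/(1/4−0) = 9/4
max v = 9/8 over t∈[1/2,7/2] → v_max = 9/8
check: 9/8·(1/2+3) = 63/16 ✓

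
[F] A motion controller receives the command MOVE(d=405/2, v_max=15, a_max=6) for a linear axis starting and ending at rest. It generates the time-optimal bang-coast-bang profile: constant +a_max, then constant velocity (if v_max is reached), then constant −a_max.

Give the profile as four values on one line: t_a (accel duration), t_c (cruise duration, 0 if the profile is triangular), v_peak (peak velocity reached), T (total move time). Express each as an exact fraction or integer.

t_a=5/2 t_c=11 v_peak=15 T=16

(v_max)²/a_max = 15²/6 = 75/2
405/2 ≥ 75/2 ⇒ cruise phase
t_a = 15/6 = 5/2; v_peak = 15
d_cruise = 405/2 − 75/2 = 165; t_c = 165/15 = 11
T = 2·5/2 + 11 = 16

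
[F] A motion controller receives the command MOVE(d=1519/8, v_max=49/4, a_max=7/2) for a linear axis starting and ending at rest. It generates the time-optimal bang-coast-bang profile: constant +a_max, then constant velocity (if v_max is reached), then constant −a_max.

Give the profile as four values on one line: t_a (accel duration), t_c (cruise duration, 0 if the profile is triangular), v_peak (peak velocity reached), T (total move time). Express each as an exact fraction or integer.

t_a=7/2 t_c=12 v_peak=49/4 T=19

vₘ²/aₘ = (49/4)²/(7/2) = 343/8
1519/8 ≥ 343/8 → trapezoidal
t_a = (49/4)/(7/2) = 7/2; v_peak = 49/4
d_cruise = 1519/8 − 343/8 = 147; t_c = 147/(49/4) = 12
T = 2·7/2 + 12 = 19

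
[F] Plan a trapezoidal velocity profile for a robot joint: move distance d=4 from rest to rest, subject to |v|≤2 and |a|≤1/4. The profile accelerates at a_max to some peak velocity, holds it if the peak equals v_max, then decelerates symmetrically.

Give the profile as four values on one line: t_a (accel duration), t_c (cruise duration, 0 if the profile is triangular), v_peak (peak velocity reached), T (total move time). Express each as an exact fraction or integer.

t_a=4 t_c=0 v_peak=1 T=8

(v_max)²/a_max = 2²/(1/4) = 16
4 < 16 → triangular
v_peak = √(4·1/4) = √1 = 1
t_a = 1/(1/4) = 4; t_c = 0
T = 2·4 = 8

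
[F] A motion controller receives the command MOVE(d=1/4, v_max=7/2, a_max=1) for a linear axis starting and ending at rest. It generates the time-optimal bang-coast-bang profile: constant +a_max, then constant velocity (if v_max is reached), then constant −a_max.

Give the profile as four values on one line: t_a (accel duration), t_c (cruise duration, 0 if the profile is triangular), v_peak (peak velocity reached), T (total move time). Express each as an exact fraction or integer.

t_a=1/2 t_c=0 v_peak=1/2 T=1

v_max²/a_max = (7/2)²/1 = 49/4
1/4 < 49/4 → triangular
v_peak = √(1/4·1) = √(1/4) = 1/2
t_a = (1/2)/1 = 1/2; t_c = 0
T = 2·1/2 = 1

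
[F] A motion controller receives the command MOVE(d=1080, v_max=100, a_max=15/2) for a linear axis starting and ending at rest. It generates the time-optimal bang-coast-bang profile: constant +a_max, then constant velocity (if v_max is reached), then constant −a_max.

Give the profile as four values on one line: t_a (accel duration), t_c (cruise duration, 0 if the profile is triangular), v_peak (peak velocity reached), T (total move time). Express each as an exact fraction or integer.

t_a=12 t_c=0 v_peak=90 T=24

vₘ²/aₘ = 100²/(15/2) = 4000/3
1080 < 4000/3 → triangular
v_peak = √(1080·15/2) = √8100 = 90
t_a = 90/(15/2) = 12; t_c = 0
T = 2·12 = 24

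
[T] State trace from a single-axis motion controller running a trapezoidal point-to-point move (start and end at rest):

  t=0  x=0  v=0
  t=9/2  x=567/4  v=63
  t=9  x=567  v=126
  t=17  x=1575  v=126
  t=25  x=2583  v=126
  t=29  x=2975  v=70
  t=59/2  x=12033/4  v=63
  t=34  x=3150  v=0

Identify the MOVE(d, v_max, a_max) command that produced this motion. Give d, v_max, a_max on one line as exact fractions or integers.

d=3150 v_max=126 a_max=14

final state: t=34, x=3150, v=0 → d = 3150
a_max = (63−0)/(9/2−0) = 14
max v = 126 over t∈[9,25] → v_max = 126
check: 126·(9+16) = 3150 ✓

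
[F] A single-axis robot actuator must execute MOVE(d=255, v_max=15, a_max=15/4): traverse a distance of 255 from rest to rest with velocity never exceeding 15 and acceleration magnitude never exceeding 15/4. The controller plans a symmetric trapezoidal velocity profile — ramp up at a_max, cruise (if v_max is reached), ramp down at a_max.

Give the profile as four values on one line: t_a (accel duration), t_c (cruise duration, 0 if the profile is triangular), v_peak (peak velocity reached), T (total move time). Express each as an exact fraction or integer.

t_a=4 t_c=13 v_peak=15 T=21

vₘ²/aₘ = 15²/(15/4) = 60
255 ≥ 60 ⇒ cruise phase
t_a = 15/(15/4) = 4; v_peak = 15
d_cruise = 255 − 60 = 195; t_c = 195/15 = 13
T = 2·4 + 13 = 21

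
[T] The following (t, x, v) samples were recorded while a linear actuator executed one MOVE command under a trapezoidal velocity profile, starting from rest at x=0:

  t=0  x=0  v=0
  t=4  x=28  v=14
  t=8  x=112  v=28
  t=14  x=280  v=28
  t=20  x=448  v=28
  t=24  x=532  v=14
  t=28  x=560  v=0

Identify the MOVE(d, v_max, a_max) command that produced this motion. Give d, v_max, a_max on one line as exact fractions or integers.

d=560 v_max=28 a_max=7/2

final state: t=28, x=560, v=0 → d = 560
a_max = (14−0)/(4−0) = 7/2
max v = 28 over t∈[8,20] → v_max = 28
check: 28·(8+12) = 560 ✓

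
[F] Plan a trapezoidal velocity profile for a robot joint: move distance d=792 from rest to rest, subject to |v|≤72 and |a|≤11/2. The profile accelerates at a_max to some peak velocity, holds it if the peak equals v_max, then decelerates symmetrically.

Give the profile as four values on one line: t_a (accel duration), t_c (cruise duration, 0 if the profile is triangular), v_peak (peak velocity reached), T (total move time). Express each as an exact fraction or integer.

t_a=12 t_c=0 v_peak=66 T=24

(v_max)²/a_max = 72²/(11/2) = 10368/11
792 < 10368/11 ⇒ no cruise
v_peak = √(792·11/2) = √4356 = 66
t_a = 66/(11/2) = 12; t_c = 0
T = 2·12 = 24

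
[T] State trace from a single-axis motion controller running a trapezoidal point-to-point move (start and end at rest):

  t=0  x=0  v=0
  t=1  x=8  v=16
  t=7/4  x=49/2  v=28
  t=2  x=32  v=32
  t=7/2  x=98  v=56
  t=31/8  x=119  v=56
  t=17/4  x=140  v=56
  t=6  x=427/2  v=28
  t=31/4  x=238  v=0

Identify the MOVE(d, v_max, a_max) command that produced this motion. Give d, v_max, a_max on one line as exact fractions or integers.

final state: t=31/4, x=238, v=0 → d = 238
a_max = (16−0)/(1−0) = 16
max v = 56 over t∈[7/2,17/4] → v_max = 56
check: 56·(7/2+3/4) = 238 ✓

d=238 v_max=56 a_max=16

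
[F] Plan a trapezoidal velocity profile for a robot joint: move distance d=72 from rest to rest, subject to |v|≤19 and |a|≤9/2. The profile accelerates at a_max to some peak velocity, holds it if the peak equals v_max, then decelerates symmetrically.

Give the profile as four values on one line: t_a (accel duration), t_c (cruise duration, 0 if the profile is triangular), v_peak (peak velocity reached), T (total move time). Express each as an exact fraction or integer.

t_a=4 t_c=0 v_peak=18 T=8

v_max²/a_max = 19²/(9/2) = 722/9
72 < 722/9 ⇒ no cruise
v_peak = √(72·9/2) = √324 = 18
t_a = 18/(9/2) = 4; t_c = 0
T = 2·4 = 8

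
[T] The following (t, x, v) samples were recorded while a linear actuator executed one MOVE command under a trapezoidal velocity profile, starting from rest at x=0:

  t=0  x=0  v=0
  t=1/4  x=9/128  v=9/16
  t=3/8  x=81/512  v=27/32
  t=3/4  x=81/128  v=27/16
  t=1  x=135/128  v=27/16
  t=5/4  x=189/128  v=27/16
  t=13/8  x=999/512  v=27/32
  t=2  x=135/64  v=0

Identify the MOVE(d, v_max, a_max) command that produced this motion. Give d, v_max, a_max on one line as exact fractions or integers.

d=135/64 v_max=27/16 a_max=9/4

final state: t=2, x=135/64, v=0 → d = 135/64
a_max = (9/16−0)/(1/4−0) = 9/4
max v = 27/16 over t∈[3/4,5/4] → v_max = 27/16
check: 27/16·(3/4+1/2) = 135/64 ✓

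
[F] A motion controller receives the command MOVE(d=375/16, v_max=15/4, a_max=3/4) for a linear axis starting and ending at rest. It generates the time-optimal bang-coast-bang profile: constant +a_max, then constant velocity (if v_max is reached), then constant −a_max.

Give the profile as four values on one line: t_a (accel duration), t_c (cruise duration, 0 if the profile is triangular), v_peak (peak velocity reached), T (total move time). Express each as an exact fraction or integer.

t_a=5 t_c=5/4 v_peak=15/4 T=45/4

vₘ²/aₘ = (15/4)²/(3/4) = 75/4
375/16 ≥ 75/4 ⇒ cruise phase
t_a = (15/4)/(3/4) = 5; v_peak = 15/4
d_cruise = 375/16 − 75/4 = 75/16; t_c = (75/16)/(15/4) = 5/4
T = 2·5 + 5/4 = 45/4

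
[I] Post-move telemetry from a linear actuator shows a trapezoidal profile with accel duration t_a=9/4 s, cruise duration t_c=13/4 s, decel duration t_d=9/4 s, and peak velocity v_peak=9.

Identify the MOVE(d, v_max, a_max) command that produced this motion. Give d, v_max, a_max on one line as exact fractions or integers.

a_max = 9/(9/4) = 4
d_a = ½·9·9/4 = 81/8; d_c = 9·13/4 = 117/4
d = 2·81/8 + 117/4 = 99/2
t_c = 13/4 > 0 ⇒ limit active, v_max = 9

d=99/2 v_max=9 a_max=4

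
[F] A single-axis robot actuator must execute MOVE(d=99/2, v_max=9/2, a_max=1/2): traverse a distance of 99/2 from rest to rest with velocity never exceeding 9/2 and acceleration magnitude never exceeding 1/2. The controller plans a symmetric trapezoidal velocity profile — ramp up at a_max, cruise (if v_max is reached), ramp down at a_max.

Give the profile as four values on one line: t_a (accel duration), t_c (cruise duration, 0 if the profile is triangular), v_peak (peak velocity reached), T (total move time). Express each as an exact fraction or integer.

t_a=9 t_c=2 v_peak=9/2 T=20

v_max²/a_max = (9/2)²/(1/2) = 81/2
99/2 ≥ 81/2 → trapezoidal
t_a = (9/2)/(1/2) = 9; v_peak = 9/2
d_cruise = 99/2 − 81/2 = 9; t_c = 9/(9/2) = 2
T = 2·9 + 2 = 20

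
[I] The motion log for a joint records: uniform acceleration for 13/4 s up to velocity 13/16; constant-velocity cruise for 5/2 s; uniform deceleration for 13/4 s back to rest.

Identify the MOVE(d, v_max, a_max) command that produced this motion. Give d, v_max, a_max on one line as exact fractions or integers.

d=299/64 v_max=13/16 a_max=1/4

a_max = (13/16)/(13/4) = 1/4
d_a = ½·13/16·13/4 = 169/128; d_c = 13/16·5/2 = 65/32
d = 2·169/128 + 65/32 = 299/64
t_c = 5/2 > 0 → v_max = v_peak = 13/16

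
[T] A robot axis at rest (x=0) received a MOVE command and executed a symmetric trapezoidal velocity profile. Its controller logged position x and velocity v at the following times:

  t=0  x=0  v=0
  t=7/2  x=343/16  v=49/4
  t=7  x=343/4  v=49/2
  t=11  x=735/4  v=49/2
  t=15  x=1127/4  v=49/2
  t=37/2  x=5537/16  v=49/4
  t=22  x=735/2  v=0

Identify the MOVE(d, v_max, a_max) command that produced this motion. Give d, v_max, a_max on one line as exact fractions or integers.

d=735/2 v_max=49/2 a_max=7/2

final state: t=22, x=735/2, v=0 → d = 735/2
a_max = (49/4−0)/(7/2−0) = 7/2
max v = 49/2 over t∈[7,15] → v_max = 49/2
check: 49/2·(7+8) = 735/2 ✓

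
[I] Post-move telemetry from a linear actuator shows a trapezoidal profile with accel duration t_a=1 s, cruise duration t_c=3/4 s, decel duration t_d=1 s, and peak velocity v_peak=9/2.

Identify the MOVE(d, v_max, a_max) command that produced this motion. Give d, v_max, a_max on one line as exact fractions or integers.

d=63/8 v_max=9/2 a_max=9/2

a_max = (9/2)/1 = 9/2
d_a = ½·9/2·1 = 9/4; d_c = 9/2·3/4 = 27/8
d = 2·9/4 + 27/8 = 63/8
t_c = 3/4 > 0 ⇒ limit active, v_max = 9/2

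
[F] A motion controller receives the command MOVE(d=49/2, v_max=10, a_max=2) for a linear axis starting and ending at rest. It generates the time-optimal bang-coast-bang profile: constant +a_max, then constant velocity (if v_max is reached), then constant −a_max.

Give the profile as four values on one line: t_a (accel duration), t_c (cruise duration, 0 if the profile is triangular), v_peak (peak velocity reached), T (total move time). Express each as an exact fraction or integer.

v_max²/a_max = 10²/2 = 50
49/2 < 50 → triangular
v_peak = √(49/2·2) = √49 = 7
t_a = 7/2; t_c = 0
T = 2·7/2 = 7

t_a=7/2 t_c=0 v_peak=7 T=7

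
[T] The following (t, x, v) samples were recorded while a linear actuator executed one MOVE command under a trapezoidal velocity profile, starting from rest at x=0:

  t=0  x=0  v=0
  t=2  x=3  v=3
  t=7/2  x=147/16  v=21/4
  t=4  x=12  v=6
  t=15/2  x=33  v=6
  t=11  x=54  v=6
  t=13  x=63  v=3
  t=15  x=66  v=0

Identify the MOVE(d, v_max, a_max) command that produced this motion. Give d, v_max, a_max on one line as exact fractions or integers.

d=66 v_max=6 a_max=3/2

final state: t=15, x=66, v=0 → d = 66
a_max = (3−0)/(2−0) = 3/2
max v = 6 over t∈[4,11] → v_max = 6
check: 6·(4+7) = 66 ✓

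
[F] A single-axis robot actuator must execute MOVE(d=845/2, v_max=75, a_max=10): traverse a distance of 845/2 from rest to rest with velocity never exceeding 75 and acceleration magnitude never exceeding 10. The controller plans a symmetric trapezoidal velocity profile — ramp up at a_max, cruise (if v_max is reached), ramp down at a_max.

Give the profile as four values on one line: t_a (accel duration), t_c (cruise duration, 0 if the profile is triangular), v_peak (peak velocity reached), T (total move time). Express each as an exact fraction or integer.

t_a=13/2 t_c=0 v_peak=65 T=13

v_max²/a_max = 75²/10 = 1125/2
845/2 < 1125/2 ⇒ no cruise
v_peak = √(845/2·10) = √4225 = 65
t_a = 65/10 = 13/2; t_c = 0
T = 2·13/2 = 13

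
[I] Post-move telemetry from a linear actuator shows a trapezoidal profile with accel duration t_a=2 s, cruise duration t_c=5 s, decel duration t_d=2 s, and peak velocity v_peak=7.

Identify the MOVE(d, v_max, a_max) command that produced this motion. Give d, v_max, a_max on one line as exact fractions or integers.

d=49 v_max=7 a_max=7/2

a_max = 7/2
d_a = ½·7·2 = 7; d_c = 7·5 = 35
d = 2·7 + 35 = 49
t_c = 5 > 0 ⇒ limit active, v_max = 7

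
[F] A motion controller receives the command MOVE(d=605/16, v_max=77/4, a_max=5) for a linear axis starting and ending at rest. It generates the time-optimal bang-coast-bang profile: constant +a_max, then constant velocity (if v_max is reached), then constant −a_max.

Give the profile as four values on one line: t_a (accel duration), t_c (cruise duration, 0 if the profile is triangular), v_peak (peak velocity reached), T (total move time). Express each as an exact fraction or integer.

t_a=11/4 t_c=0 v_peak=55/4 T=11/2

vₘ²/aₘ = (77/4)²/5 = 5929/80
605/16 < 5929/80 ⇒ no cruise
v_peak = √(605/16·5) = √(3025/16) = 55/4
t_a = (55/4)/5 = 11/4; t_c = 0
T = 2·11/4 = 11/2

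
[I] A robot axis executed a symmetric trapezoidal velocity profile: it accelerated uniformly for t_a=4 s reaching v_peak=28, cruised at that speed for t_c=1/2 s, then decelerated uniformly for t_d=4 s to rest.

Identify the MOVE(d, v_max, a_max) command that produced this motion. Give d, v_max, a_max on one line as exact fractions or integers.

a_max = 28/4 = 7
d_a = ½·28·4 = 56; d_c = 28·1/2 = 14
d = 2·56 + 14 = 126
t_c = 1/2 > 0 → v_max = v_peak = 28

d=126 v_max=28 a_max=7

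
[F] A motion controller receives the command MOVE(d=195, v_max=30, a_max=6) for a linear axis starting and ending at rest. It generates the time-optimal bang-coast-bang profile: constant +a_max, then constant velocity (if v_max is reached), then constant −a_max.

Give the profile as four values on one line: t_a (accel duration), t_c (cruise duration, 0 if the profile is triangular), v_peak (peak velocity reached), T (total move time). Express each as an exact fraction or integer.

vₘ²/aₘ = 30²/6 = 150
195 ≥ 150 → trapezoidal
t_a = 30/6 = 5; v_peak = 30
d_cruise = 195 − 150 = 45; t_c = 45/30 = 3/2
T = 2·5 + 3/2 = 23/2

t_a=5 t_c=3/2 v_peak=30 T=23/2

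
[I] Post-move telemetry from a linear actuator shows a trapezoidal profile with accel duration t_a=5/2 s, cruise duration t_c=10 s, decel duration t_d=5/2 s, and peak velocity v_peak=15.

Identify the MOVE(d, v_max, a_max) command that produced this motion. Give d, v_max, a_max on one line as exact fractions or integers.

d=375/2 v_max=15 a_max=6

a_max = 15/(5/2) = 6
d_a = ½·15·5/2 = 75/4; d_c = 15·10 = 150
d = 2·75/4 + 150 = 375/2
t_c = 10 > 0 → v_max = v_peak = 15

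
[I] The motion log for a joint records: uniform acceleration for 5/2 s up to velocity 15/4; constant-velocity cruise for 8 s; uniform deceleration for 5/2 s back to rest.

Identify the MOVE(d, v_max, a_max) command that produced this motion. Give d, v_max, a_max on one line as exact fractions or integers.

a_max = (15/4)/(5/2) = 3/2
d_a = ½·15/4·5/2 = 75/16; d_c = 15/4·8 = 30
d = 2·75/16 + 30 = 315/8
t_c = 8 > 0 so v_max = 15/4

d=315/8 v_max=15/4 a_max=3/2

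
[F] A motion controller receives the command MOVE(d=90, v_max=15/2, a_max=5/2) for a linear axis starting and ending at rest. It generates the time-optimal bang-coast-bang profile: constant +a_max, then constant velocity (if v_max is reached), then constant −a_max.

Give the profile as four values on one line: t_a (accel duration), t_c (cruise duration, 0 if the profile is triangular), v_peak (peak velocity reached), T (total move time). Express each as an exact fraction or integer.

t_a=3 t_c=9 v_peak=15/2 T=15

vₘ²/aₘ = (15/2)²/(5/2) = 45/2
90 ≥ 45/2 ⇒ cruise phase
t_a = (15/2)/(5/2) = 3; v_peak = 15/2
d_cruise = 90 − 45/2 = 135/2; t_c = (135/2)/(15/2) = 9
T = 2·3 + 9 = 15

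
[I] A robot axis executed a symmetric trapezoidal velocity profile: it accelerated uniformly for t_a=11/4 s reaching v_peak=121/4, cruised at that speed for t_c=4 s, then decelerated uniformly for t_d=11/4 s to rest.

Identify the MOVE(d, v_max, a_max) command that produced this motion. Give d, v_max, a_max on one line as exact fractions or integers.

d=3267/16 v_max=121/4 a_max=11

a_max = (121/4)/(11/4) = 11
d_a = ½·121/4·11/4 = 1331/32; d_c = 121/4·4 = 121
d = 2·1331/32 + 121 = 3267/16
t_c = 4 > 0 so v_max = 121/4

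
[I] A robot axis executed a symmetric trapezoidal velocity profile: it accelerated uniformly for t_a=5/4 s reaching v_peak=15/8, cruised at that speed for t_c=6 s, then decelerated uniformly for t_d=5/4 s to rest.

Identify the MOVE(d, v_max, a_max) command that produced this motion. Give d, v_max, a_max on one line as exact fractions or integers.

a_max = (15/8)/(5/4) = 3/2
d_a = ½·15/8·5/4 = 75/64; d_c = 15/8·6 = 45/4
d = 2·75/64 + 45/4 = 435/32
t_c = 6 > 0 so v_max = 15/8

d=435/32 v_max=15/8 a_max=3/2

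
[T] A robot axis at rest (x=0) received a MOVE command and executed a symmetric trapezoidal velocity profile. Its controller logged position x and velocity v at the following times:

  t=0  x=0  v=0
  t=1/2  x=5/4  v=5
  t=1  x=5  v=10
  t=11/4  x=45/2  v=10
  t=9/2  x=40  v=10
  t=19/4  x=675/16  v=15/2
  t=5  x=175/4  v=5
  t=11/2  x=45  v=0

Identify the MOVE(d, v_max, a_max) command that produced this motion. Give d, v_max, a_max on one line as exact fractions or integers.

d=45 v_max=10 a_max=10

final state: t=11/2, x=45, v=0 → d = 45
a_max = (5−0)/(1/2−0) = 10
max v = 10 over t∈[1,9/2] → v_max = 10
check: 10·(1+7/2) = 45 ✓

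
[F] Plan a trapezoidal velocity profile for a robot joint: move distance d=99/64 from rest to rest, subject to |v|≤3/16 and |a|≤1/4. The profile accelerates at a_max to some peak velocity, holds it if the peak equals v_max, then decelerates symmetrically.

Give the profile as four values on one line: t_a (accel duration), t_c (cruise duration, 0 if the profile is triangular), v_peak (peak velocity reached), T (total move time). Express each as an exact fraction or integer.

t_a=3/4 t_c=15/2 v_peak=3/16 T=9

v_max²/a_max = (3/16)²/(1/4) = 9/64
99/64 ≥ 9/64 → trapezoidal
t_a = (3/16)/(1/4) = 3/4; v_peak = 3/16
d_cruise = 99/64 − 9/64 = 45/32; t_c = (45/32)/(3/16) = 15/2
T = 2·3/4 + 15/2 = 9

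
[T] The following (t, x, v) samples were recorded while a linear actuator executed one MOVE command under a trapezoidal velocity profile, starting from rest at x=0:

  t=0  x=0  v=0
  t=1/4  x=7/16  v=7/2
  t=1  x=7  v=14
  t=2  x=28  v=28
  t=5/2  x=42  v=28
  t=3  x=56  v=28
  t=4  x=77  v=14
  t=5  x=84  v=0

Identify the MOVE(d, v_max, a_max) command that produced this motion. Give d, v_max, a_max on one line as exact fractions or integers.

final state: t=5, x=84, v=0 → d = 84
a_max = (7/2−0)/(1/4−0) = 14
max v = 28 over t∈[2,3] → v_max = 28
check: 28·(2+1) = 84 ✓

d=84 v_max=28 a_max=14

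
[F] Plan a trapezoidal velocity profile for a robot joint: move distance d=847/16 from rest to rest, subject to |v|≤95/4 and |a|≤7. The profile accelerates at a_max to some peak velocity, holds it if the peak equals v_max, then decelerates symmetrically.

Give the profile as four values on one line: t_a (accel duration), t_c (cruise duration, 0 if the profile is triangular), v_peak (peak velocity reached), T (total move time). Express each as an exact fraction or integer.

t_a=11/4 t_c=0 v_peak=77/4 T=11/2

vₘ²/aₘ = (95/4)²/7 = 9025/112
847/16 < 9025/112 ⇒ no cruise
v_peak = √(847/16·7) = √(5929/16) = 77/4
t_a = (77/4)/7 = 11/4; t_c = 0
T = 2·11/4 = 11/2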